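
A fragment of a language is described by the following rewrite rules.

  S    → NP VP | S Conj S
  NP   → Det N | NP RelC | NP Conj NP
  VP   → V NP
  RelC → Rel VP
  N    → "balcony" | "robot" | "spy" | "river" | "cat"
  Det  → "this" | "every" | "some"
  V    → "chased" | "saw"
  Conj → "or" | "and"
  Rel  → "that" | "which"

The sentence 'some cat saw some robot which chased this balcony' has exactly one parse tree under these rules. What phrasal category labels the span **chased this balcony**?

S
  NP
    Det: some
    N: cat
  VP
    V: saw
    NP
      NP
        Det: some
        N: robot
      RelC
        Rel: which
        VP
          V: chased
          NP
            Det: this
            N: balcony
The span 'chased this balcony' is the VP node built by VP → V NP.

VP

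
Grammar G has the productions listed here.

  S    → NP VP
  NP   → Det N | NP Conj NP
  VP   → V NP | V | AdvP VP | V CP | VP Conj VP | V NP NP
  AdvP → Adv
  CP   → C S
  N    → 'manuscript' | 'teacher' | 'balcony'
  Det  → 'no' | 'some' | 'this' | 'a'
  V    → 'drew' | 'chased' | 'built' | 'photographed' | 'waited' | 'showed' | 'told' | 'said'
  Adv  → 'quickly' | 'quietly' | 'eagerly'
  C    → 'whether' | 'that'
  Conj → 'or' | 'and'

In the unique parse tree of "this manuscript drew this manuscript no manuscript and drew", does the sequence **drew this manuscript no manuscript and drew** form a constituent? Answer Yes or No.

Yes

[S [NP [Det this] [N manuscript]] [VP [VP [V drew] [NP [Det this] [N manuscript]] [NP [Det no] [N manuscript]]] [Conj and] [VP [V drew]]]]
The words 'drew this manuscript no manuscript and drew' are exhaustively dominated by a single VP node (built by VP → VP Conj VP), so they form a constituent.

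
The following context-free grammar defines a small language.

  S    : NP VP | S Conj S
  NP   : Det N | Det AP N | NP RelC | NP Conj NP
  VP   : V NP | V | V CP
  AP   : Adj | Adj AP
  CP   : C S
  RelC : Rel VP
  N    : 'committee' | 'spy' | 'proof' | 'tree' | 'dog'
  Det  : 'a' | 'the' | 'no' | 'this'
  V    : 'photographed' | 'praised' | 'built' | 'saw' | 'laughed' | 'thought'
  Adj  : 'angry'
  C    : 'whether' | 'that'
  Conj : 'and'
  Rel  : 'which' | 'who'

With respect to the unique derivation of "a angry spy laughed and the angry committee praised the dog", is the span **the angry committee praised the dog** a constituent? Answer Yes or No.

[S [S [NP [Det a] [AP [Adj angry]] [N spy]] [VP [V laughed]]] [Conj and] [S [NP [Det the] [AP [Adj angry]] [N committee]] [VP [V praised] [NP [Det the] [N dog]]]]]
The words 'the angry committee praised the dog' are exhaustively dominated by a single S node (built by S → NP VP), so they form a constituent.

Yes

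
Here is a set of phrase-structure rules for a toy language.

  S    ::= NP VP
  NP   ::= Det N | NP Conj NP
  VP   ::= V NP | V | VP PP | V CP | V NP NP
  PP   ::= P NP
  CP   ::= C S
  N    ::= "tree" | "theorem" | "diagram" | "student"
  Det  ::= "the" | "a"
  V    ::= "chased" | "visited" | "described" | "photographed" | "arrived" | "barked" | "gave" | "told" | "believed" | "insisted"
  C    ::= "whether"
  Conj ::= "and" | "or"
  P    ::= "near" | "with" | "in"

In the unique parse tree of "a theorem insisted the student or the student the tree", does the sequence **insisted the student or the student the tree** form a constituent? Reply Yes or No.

[S [NP [Det a] [N theorem]] [VP [V insisted] [NP [NP [Det the] [N student]] [Conj or] [NP [Det the] [N student]]] [NP [Det the] [N tree]]]]
The words 'insisted the student or the student the tree' are exhaustively dominated by a single VP node (built by VP → V NP NP), so they form a constituent.

Yes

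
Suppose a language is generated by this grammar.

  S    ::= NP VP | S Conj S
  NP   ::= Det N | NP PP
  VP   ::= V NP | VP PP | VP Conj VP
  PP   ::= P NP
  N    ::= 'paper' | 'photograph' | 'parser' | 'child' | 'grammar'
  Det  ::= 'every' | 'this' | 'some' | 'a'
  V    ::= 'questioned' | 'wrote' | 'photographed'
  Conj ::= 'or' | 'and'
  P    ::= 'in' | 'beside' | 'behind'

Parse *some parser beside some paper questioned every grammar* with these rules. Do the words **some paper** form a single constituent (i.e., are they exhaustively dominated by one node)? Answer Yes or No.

[S [NP [NP [Det some] [N parser]] [PP [P beside] [NP [Det some] [N paper]]]] [VP [V questioned] [NP [Det every] [N grammar]]]]
The words 'some paper' are exhaustively dominated by a single NP node (built by NP → Det N), so they form a constituent.

Yes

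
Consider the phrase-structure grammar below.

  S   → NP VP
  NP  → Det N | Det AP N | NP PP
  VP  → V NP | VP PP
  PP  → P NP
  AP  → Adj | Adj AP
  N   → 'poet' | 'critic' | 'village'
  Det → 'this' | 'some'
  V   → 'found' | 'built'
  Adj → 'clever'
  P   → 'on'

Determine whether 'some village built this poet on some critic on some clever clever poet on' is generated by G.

Ungrammatical

For S → NP VP, the only prefix that parses as NP is 'some village', but the remainder 'built this poet on some critic on some clever clever poet on' is not a VP under these rules.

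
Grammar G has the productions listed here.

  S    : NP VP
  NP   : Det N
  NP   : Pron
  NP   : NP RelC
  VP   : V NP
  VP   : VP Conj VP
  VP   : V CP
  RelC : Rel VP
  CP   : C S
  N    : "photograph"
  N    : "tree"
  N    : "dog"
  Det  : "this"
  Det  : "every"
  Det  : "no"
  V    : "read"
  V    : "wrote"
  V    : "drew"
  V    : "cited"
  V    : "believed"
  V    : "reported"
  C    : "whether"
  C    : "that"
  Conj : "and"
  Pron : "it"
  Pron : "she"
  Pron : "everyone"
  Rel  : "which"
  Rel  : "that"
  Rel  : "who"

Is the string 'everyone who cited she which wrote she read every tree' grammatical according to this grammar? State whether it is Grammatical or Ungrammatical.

S
  NP
    NP
      Pron: everyone
    RelC
      Rel: who
      VP
        V: cited
        NP
          NP
            Pron: she
          RelC
            Rel: which
            VP
              V: wrote
              NP
                Pron: she
  VP
    V: read
    NP
      Det: every
      N: tree
The bracketing above is licensed at every node by one of the given productions, with S at the root.

Grammatical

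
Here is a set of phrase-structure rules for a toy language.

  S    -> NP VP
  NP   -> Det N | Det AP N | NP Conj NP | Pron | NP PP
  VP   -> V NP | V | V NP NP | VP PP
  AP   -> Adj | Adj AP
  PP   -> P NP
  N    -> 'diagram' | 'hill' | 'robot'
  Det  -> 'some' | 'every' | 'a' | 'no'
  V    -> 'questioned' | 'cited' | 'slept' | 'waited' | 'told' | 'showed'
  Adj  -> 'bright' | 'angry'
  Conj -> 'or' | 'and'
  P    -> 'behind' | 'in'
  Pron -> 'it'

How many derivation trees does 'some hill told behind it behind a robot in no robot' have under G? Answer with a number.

Two of the 5 distinct bracketings:
[S [NP [Det some] [N hill]] [VP [VP [V told]] [PP [P behind] [NP [NP [Pron it]] [PP [P behind] [NP [NP [Det a] [N robot]] [PP [P in] [NP [Det no] [N robot]]]]]]]]]
[S [NP [Det some] [N hill]] [VP [VP [V told]] [PP [P behind] [NP [NP [NP [Pron it]] [PP [P behind] [NP [Det a] [N robot]]]] [PP [P in] [NP [Det no] [N robot]]]]]]]
The trees differ in how a recursive rule is bracketed over the same span.

5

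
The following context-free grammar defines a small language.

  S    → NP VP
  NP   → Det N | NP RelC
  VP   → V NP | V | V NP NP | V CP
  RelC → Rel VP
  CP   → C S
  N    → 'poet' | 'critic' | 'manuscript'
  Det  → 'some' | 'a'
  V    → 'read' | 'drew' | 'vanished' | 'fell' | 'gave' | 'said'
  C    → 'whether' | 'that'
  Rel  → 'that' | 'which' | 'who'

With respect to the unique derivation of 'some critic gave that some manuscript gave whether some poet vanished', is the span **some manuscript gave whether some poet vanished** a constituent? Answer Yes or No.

Yes

[S [NP [Det some] [N critic]] [VP [V gave] [CP [C that] [S [NP [Det some] [N manuscript]] [VP [V gave] [CP [C whether] [S [NP [Det some] [N poet]] [VP [V vanished]]]]]]]]]
The words 'some manuscript gave whether some poet vanished' are exhaustively dominated by a single S node (built by S → NP VP), so they form a constituent.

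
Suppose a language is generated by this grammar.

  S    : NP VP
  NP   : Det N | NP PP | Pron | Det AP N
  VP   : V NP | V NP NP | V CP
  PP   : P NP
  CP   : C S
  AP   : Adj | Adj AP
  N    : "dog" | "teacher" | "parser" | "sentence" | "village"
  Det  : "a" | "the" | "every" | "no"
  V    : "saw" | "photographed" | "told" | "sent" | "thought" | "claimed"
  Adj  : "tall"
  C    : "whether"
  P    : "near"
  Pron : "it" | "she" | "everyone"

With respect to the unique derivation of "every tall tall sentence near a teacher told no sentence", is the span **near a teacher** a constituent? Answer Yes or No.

[S [NP [NP [Det every] [AP [Adj tall] [AP [Adj tall]]] [N sentence]] [PP [P near] [NP [Det a] [N teacher]]]] [VP [V told] [NP [Det no] [N sentence]]]]
The words 'near a teacher' are exhaustively dominated by a single PP node (built by PP → P NP), so they form a constituent.

Yes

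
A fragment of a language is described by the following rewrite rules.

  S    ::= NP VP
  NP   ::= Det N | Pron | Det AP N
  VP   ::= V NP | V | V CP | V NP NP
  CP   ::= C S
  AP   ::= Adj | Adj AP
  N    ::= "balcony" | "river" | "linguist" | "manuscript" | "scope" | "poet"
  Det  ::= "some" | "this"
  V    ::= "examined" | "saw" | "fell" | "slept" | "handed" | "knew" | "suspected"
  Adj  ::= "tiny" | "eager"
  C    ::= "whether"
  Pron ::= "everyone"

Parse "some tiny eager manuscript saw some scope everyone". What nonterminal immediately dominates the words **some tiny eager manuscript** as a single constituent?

NP

S
  NP
    Det: some
    AP
      Adj: tiny
      AP
        Adj: eager
    N: manuscript
  VP
    V: saw
    NP
      Det: some
      N: scope
    NP
      Pron: everyone
The span 'some tiny eager manuscript' is the NP node built by NP → Det AP N.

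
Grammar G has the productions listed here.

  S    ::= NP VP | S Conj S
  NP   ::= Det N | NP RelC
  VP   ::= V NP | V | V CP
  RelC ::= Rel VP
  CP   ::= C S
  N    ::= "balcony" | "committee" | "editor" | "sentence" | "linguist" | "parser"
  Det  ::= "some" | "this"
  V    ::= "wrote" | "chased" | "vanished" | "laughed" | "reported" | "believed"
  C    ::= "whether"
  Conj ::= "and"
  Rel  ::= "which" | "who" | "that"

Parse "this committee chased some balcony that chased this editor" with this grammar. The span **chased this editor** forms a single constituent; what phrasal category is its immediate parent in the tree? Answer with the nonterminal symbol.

RelC

S
  NP
    Det: this
    N: committee
  VP
    V: chased
    NP
      NP
        Det: some
        N: balcony
      RelC
        Rel: that
        VP
          V: chased
          NP
            Det: this
            N: editor
The span 'chased this editor' is the VP node built by VP → V NP.
Its mother is the RelC built by RelC → Rel VP.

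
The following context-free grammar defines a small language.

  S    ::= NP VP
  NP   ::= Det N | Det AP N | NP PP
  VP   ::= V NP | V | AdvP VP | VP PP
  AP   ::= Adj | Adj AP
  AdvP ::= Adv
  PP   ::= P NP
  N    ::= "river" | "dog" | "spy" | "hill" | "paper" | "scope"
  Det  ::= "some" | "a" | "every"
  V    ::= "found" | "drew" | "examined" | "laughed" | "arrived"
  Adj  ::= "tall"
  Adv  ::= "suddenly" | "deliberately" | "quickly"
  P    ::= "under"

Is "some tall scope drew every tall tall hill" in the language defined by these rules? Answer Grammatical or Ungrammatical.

Grammatical

S
  NP
    Det: some
    AP
      Adj: tall
    N: scope
  VP
    V: drew
    NP
      Det: every
      AP
        Adj: tall
        AP
          Adj: tall
      N: hill
Each bracket corresponds to one application of a listed rule, so the string is derivable from S.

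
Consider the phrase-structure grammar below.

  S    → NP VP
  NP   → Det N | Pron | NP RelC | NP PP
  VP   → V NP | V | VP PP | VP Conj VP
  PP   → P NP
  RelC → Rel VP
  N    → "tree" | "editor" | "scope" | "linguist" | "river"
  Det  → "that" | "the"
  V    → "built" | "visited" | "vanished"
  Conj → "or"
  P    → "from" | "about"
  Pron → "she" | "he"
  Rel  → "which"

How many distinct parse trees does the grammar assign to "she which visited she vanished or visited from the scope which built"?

The two bracketings:
[S [NP [NP [Pron she]] [RelC [Rel which] [VP [V visited] [NP [Pron she]]]]] [VP [VP [VP [V vanished]] [Conj or] [VP [V visited]]] [PP [P from] [NP [NP [Det the] [N scope]] [RelC [Rel which] [VP [V built]]]]]]]
[S [NP [NP [Pron she]] [RelC [Rel which] [VP [V visited] [NP [Pron she]]]]] [VP [VP [V vanished]] [Conj or] [VP [VP [V visited]] [PP [P from] [NP [NP [Det the] [N scope]] [RelC [Rel which] [VP [V built]]]]]]]]
The trees differ in how a recursive rule is bracketed over the same span.

2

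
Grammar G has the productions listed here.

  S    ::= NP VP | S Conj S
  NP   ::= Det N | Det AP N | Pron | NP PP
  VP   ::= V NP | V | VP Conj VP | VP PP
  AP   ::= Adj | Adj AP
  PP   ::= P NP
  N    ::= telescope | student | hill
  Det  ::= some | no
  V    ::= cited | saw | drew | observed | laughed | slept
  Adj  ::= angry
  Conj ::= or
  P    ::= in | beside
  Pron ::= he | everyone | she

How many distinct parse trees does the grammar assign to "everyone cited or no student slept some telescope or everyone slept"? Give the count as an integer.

The two bracketings:
[S [S [NP [Pron everyone]] [VP [V cited]]] [Conj or] [S [S [NP [Det no] [N student]] [VP [V slept] [NP [Det some] [N telescope]]]] [Conj or] [S [NP [Pron everyone]] [VP [V slept]]]]]
[S [S [S [NP [Pron everyone]] [VP [V cited]]] [Conj or] [S [NP [Det no] [N student]] [VP [V slept] [NP [Det some] [N telescope]]]]] [Conj or] [S [NP [Pron everyone]] [VP [V slept]]]]
The trees differ in how a recursive rule is bracketed over the same span.

2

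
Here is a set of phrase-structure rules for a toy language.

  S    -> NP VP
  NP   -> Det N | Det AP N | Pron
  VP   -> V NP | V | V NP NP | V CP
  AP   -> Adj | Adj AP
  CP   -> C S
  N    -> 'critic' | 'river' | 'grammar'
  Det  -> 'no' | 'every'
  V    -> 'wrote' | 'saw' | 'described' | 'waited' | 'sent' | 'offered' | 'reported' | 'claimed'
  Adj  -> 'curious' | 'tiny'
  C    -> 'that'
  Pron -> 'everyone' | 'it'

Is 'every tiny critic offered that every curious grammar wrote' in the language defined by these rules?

[S [NP [Det every] [AP [Adj tiny]] [N critic]] [VP [V offered] [CP [C that] [S [NP [Det every] [AP [Adj curious]] [N grammar]] [VP [V wrote]]]]]]
Every word is introduced by a lexical rule and the phrasal rules combine the resulting categories into a single S.

Grammatical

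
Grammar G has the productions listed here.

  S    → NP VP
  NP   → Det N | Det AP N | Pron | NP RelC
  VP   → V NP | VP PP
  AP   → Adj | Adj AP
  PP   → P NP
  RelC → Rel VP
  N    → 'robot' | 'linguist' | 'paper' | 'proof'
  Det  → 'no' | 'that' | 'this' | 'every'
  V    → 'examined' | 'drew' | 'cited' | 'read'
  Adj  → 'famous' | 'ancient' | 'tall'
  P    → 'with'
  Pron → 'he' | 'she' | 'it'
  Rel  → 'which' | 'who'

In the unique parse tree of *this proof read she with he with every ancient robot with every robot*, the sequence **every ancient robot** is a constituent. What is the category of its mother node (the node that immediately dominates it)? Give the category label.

S
  NP
    Det: this
    N: proof
  VP
    VP
      VP
        VP
          V: read
          NP
            Pron: she
        PP
          P: with
          NP
            Pron: he
      PP
        P: with
        NP
          Det: every
          AP
            Adj: ancient
          N: robot
    PP
      P: with
      NP
        Det: every
        N: robot
The span 'every ancient robot' is the NP node built by NP → Det AP N.
Its mother is the PP built by PP → P NP.

PP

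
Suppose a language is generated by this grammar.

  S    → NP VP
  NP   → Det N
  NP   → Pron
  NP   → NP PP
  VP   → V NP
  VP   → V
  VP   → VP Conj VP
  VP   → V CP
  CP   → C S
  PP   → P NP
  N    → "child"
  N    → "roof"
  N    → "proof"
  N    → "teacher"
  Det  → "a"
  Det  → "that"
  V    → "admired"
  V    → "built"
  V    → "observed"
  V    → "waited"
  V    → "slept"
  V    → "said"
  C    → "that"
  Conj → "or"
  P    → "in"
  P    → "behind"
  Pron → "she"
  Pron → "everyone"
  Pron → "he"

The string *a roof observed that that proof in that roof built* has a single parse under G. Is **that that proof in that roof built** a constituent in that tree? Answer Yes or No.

Yes

[S [NP [Det a] [N roof]] [VP [V observed] [CP [C that] [S [NP [NP [Det that] [N proof]] [PP [P in] [NP [Det that] [N roof]]]] [VP [V built]]]]]]
The words 'that that proof in that roof built' are exhaustively dominated by a single CP node (built by CP → C S), so they form a constituent.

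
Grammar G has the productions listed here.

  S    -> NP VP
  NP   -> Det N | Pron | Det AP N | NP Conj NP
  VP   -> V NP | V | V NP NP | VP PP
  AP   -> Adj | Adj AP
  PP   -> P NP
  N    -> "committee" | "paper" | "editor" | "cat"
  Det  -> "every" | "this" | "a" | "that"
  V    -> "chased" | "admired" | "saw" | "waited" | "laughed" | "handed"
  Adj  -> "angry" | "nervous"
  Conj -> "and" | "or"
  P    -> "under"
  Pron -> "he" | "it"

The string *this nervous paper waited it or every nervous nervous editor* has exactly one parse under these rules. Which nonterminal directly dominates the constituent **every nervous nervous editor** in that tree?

NP

[S [NP [Det this] [AP [Adj nervous]] [N paper]] [VP [V waited] [NP [NP [Pron it]] [Conj or] [NP [Det every] [AP [Adj nervous] [AP [Adj nervous]]] [N editor]]]]]
The span 'every nervous nervous editor' is the NP node built by NP → Det AP N.
Its mother is the NP built by NP → NP Conj NP.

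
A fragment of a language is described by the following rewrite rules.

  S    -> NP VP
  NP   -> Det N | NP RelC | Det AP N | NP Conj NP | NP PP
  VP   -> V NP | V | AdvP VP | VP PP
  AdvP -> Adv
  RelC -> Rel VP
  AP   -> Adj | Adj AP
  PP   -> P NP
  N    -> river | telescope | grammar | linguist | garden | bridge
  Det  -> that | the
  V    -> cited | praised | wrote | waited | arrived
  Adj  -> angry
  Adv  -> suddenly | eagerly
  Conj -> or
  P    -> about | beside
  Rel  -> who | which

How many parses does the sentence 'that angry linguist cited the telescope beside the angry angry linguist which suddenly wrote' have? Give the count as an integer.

Two of the 3 distinct bracketings:
[S [NP [Det that] [AP [Adj angry]] [N linguist]] [VP [V cited] [NP [NP [NP [Det the] [N telescope]] [PP [P beside] [NP [Det the] [AP [Adj angry] [AP [Adj angry]]] [N linguist]]]] [RelC [Rel which] [VP [AdvP [Adv suddenly]] [VP [V wrote]]]]]]]
[S [NP [Det that] [AP [Adj angry]] [N linguist]] [VP [V cited] [NP [NP [Det the] [N telescope]] [PP [P beside] [NP [NP [Det the] [AP [Adj angry] [AP [Adj angry]]] [N linguist]] [RelC [Rel which] [VP [AdvP [Adv suddenly]] [VP [V wrote]]]]]]]]]
The trees differ in how a recursive rule is bracketed over the same span.

3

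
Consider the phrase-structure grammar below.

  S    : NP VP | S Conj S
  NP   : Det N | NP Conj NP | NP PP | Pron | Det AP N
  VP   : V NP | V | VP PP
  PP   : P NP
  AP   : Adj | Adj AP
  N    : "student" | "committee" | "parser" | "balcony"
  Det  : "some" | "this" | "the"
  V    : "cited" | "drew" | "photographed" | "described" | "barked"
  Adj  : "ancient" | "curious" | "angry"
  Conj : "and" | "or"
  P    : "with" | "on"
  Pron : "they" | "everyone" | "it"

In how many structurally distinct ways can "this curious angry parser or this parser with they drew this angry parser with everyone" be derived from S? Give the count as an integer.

4

Two of the 4 distinct bracketings:
[S [NP [NP [Det this] [AP [Adj curious] [AP [Adj angry]]] [N parser]] [Conj or] [NP [NP [Det this] [N parser]] [PP [P with] [NP [Pron they]]]]] [VP [V drew] [NP [NP [Det this] [AP [Adj angry]] [N parser]] [PP [P with] [NP [Pron everyone]]]]]]
[S [NP [NP [Det this] [AP [Adj curious] [AP [Adj angry]]] [N parser]] [Conj or] [NP [NP [Det this] [N parser]] [PP [P with] [NP [Pron they]]]]] [VP [VP [V drew] [NP [Det this] [AP [Adj angry]] [N parser]]] [PP [P with] [NP [Pron everyone]]]]]
The difference turns on whether VP → VP PP is used at the relevant span, versus an alternative expansion of VP.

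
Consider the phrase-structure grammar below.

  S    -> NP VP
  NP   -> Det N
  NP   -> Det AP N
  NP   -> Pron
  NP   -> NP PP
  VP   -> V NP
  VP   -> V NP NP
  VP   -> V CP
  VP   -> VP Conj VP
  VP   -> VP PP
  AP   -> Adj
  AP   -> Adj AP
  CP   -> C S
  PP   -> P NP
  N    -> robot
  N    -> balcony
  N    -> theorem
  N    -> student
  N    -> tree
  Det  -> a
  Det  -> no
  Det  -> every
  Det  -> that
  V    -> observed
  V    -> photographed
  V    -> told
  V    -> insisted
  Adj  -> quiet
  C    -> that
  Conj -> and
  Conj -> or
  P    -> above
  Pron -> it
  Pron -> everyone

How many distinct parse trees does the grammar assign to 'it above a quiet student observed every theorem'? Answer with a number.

1

[S [NP [NP [Pron it]] [PP [P above] [NP [Det a] [AP [Adj quiet]] [N student]]]] [VP [V observed] [NP [Det every] [N theorem]]]]
No rule offers an alternative attachment or grouping for any span, so this is the only derivation.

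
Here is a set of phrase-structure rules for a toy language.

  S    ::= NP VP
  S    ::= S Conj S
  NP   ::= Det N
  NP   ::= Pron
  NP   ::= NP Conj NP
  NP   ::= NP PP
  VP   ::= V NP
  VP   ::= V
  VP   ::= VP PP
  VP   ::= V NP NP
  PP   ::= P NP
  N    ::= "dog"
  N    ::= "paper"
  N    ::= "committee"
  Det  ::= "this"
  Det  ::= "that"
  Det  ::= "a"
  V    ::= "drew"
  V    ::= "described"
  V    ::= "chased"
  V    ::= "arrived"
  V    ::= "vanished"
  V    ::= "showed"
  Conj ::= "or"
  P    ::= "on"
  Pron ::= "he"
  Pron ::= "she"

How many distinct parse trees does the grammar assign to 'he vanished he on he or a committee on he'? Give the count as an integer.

Two of the 10 distinct bracketings:
[S [NP [Pron he]] [VP [V vanished] [NP [NP [NP [Pron he]] [PP [P on] [NP [Pron he]]]] [Conj or] [NP [NP [Det a] [N committee]] [PP [P on] [NP [Pron he]]]]]]]
[S [NP [Pron he]] [VP [V vanished] [NP [NP [Pron he]] [PP [P on] [NP [NP [Pron he]] [Conj or] [NP [NP [Det a] [N committee]] [PP [P on] [NP [Pron he]]]]]]]]]
The trees differ in how a recursive rule is bracketed over the same span.

10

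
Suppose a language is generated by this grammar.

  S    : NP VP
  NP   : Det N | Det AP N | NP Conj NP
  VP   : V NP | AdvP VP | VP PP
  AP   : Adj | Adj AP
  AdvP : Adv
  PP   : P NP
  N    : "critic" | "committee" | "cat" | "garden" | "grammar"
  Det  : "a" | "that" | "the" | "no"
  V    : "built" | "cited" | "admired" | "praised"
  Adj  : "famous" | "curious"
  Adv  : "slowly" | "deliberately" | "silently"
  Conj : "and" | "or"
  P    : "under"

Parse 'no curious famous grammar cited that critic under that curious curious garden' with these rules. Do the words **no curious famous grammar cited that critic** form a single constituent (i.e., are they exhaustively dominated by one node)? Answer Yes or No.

No

[S [NP [Det no] [AP [Adj curious] [AP [Adj famous]]] [N grammar]] [VP [VP [V cited] [NP [Det that] [N critic]]] [PP [P under] [NP [Det that] [AP [Adj curious] [AP [Adj curious]]] [N garden]]]]]
The smallest constituent containing 'no curious famous grammar cited that critic' is the S spanning 'no curious famous grammar cited that critic under that curious curious garden'; no single node in the tree dominates exactly the given words.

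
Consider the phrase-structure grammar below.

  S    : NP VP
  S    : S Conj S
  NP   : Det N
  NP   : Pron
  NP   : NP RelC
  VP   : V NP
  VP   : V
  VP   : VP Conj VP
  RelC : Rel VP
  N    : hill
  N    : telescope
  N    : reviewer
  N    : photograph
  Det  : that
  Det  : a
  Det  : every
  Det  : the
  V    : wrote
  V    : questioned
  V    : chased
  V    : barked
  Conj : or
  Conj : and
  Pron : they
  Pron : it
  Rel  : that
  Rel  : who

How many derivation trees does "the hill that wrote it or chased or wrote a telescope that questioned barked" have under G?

4

Two of the 4 distinct bracketings:
[S [NP [NP [Det the] [N hill]] [RelC [Rel that] [VP [VP [V wrote] [NP [Pron it]]] [Conj or] [VP [VP [V chased]] [Conj or] [VP [V wrote] [NP [NP [Det a] [N telescope]] [RelC [Rel that] [VP [V questioned]]]]]]]]] [VP [V barked]]]
[S [NP [NP [Det the] [N hill]] [RelC [Rel that] [VP [VP [VP [V wrote] [NP [Pron it]]] [Conj or] [VP [V chased]]] [Conj or] [VP [V wrote] [NP [NP [Det a] [N telescope]] [RelC [Rel that] [VP [V questioned]]]]]]]] [VP [V barked]]]
The trees differ in how a recursive rule is bracketed over the same span.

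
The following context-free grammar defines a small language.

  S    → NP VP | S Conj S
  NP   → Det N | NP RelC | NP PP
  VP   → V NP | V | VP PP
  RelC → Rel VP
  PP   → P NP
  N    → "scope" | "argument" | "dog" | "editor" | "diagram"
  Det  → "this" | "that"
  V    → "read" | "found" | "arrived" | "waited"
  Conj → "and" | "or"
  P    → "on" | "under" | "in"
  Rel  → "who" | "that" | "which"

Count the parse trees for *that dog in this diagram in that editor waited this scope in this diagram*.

4

Two of the 4 distinct bracketings:
[S [NP [NP [Det that] [N dog]] [PP [P in] [NP [NP [Det this] [N diagram]] [PP [P in] [NP [Det that] [N editor]]]]]] [VP [V waited] [NP [NP [Det this] [N scope]] [PP [P in] [NP [Det this] [N diagram]]]]]]
[S [NP [NP [Det that] [N dog]] [PP [P in] [NP [NP [Det this] [N diagram]] [PP [P in] [NP [Det that] [N editor]]]]]] [VP [VP [V waited] [NP [Det this] [N scope]]] [PP [P in] [NP [Det this] [N diagram]]]]]
The difference turns on whether VP → VP PP is used at the relevant span, versus an alternative expansion of VP.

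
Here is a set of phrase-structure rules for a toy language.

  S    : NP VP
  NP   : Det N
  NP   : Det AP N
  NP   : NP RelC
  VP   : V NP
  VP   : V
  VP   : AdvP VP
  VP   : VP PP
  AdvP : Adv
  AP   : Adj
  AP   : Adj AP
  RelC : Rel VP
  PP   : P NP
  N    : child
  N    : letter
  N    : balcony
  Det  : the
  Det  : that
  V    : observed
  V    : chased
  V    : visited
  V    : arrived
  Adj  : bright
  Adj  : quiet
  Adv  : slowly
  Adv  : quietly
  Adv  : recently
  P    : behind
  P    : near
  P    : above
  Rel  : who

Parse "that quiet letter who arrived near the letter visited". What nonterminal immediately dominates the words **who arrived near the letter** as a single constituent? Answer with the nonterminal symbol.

[S [NP [NP [Det that] [AP [Adj quiet]] [N letter]] [RelC [Rel who] [VP [VP [V arrived]] [PP [P near] [NP [Det the] [N letter]]]]]] [VP [V visited]]]
The span 'who arrived near the letter' is the RelC node built by RelC → Rel VP.

RelC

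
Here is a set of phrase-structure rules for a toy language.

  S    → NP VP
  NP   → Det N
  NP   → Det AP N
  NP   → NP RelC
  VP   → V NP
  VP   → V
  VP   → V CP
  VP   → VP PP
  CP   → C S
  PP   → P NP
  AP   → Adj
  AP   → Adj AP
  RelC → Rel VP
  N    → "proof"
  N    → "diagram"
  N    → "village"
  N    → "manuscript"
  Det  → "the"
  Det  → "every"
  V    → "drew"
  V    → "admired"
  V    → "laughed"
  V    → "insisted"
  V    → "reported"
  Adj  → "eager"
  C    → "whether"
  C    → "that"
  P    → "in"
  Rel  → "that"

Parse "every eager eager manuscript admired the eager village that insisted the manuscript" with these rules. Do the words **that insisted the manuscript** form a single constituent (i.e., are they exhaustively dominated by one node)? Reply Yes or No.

[S [NP [Det every] [AP [Adj eager] [AP [Adj eager]]] [N manuscript]] [VP [V admired] [NP [NP [Det the] [AP [Adj eager]] [N village]] [RelC [Rel that] [VP [V insisted] [NP [Det the] [N manuscript]]]]]]]
The words 'that insisted the manuscript' are exhaustively dominated by a single RelC node (built by RelC → Rel VP), so they form a constituent.

Yes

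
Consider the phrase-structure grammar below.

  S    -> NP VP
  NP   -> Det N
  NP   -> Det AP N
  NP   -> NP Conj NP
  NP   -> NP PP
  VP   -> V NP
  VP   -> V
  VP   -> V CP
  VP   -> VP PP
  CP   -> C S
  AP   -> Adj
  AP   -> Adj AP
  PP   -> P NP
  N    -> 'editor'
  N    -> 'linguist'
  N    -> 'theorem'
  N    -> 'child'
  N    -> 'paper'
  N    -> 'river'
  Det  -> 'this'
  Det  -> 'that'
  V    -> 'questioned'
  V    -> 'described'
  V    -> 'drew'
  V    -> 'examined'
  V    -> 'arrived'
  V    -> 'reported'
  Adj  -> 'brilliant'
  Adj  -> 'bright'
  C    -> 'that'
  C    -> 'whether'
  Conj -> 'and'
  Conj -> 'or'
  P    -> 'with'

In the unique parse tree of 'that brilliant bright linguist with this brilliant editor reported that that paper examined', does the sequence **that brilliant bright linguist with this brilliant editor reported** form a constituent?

[S [NP [NP [Det that] [AP [Adj brilliant] [AP [Adj bright]]] [N linguist]] [PP [P with] [NP [Det this] [AP [Adj brilliant]] [N editor]]]] [VP [V reported] [CP [C that] [S [NP [Det that] [N paper]] [VP [V examined]]]]]]
The smallest constituent containing 'that brilliant bright linguist with this brilliant editor reported' is the S spanning 'that brilliant bright linguist with this brilliant editor reported that that paper examined'; no single node in the tree dominates exactly the given words.

No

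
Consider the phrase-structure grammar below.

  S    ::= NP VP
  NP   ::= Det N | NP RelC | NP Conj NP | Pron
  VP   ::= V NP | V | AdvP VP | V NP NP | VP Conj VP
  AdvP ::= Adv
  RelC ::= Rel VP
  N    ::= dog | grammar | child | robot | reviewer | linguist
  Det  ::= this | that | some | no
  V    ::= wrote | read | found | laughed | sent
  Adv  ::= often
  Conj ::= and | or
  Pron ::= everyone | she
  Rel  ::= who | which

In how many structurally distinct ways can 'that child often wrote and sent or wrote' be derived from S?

5

Two of the 5 distinct bracketings:
[S [NP [Det that] [N child]] [VP [AdvP [Adv often]] [VP [VP [V wrote]] [Conj and] [VP [VP [V sent]] [Conj or] [VP [V wrote]]]]]]
[S [NP [Det that] [N child]] [VP [AdvP [Adv often]] [VP [VP [VP [V wrote]] [Conj and] [VP [V sent]]] [Conj or] [VP [V wrote]]]]]
The trees differ in how a recursive rule is bracketed over the same span.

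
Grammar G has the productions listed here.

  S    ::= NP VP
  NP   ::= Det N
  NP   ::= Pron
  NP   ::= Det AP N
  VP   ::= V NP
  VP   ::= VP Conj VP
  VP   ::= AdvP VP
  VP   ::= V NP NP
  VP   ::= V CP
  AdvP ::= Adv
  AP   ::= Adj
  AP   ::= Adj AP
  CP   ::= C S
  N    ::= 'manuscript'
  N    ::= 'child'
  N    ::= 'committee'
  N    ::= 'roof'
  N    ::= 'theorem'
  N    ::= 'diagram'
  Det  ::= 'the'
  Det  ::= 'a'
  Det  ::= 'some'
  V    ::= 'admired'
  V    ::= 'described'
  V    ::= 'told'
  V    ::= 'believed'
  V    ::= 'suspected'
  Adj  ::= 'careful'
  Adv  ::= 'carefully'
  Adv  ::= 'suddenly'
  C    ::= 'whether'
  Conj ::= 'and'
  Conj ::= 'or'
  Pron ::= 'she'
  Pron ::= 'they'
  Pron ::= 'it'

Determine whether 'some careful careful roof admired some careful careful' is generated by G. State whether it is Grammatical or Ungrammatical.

For S → NP VP, the only prefix that parses as NP is 'some careful careful roof', but the remainder 'admired some careful careful' is not a VP under these rules.

Ungrammatical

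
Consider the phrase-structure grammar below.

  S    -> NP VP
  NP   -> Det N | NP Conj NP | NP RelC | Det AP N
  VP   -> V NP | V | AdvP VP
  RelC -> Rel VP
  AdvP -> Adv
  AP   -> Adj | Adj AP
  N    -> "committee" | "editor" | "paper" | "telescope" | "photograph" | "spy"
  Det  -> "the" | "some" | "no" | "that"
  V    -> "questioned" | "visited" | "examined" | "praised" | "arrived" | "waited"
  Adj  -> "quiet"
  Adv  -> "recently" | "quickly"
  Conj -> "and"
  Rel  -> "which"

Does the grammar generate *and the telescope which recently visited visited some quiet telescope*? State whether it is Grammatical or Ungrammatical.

For S → NP VP, no prefix of the string parses as an NP.

Ungrammatical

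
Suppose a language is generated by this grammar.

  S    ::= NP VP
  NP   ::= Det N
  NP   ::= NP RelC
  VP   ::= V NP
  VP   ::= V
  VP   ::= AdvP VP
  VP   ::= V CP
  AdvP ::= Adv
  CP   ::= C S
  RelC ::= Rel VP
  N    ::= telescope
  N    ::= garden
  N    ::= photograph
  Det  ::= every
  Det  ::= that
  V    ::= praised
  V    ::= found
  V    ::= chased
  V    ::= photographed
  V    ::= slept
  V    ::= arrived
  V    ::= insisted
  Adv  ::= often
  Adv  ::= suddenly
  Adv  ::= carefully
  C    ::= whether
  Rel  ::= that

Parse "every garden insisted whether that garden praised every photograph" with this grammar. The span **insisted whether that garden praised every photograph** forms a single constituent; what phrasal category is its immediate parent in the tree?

S

S
  NP
    Det: every
    N: garden
  VP
    V: insisted
    CP
      C: whether
      S
        NP
          Det: that
          N: garden
        VP
          V: praised
          NP
            Det: every
            N: photograph
The span 'insisted whether that garden praised every photograph' is the VP node built by VP → V CP.
Its mother is the S built by S → NP VP.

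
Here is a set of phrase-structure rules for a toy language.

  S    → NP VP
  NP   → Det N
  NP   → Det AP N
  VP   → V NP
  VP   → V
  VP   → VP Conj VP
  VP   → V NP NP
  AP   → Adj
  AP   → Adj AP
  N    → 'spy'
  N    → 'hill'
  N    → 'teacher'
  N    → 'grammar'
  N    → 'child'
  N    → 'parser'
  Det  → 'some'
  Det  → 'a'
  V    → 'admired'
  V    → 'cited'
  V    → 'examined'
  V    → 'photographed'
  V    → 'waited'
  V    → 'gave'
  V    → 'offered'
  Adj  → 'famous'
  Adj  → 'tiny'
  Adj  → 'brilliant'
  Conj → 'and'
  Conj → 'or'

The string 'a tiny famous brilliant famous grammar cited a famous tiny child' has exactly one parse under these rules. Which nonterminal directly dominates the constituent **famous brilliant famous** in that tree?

AP

S
  NP
    Det: a
    AP
      Adj: tiny
      AP
        Adj: famous
        AP
          Adj: brilliant
          AP
            Adj: famous
    N: grammar
  VP
    V: cited
    NP
      Det: a
      AP
        Adj: famous
        AP
          Adj: tiny
      N: child
The span 'famous brilliant famous' is the AP node built by AP → Adj AP.
Its mother is the AP built by AP → Adj AP.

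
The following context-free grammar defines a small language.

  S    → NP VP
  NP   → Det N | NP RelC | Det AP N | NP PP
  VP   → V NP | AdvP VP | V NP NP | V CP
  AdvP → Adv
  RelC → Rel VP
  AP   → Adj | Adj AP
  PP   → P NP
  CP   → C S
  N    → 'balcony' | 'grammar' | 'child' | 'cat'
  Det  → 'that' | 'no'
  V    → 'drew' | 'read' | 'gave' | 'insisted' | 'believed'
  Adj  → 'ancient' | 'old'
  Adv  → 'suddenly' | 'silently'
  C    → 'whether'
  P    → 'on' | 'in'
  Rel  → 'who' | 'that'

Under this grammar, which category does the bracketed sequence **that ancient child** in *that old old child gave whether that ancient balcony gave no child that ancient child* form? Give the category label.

[S [NP [Det that] [AP [Adj old] [AP [Adj old]]] [N child]] [VP [V gave] [CP [C whether] [S [NP [Det that] [AP [Adj ancient]] [N balcony]] [VP [V gave] [NP [Det no] [N child]] [NP [Det that] [AP [Adj ancient]] [N child]]]]]]]
The span 'that ancient child' is the NP node built by NP → Det AP N.

NP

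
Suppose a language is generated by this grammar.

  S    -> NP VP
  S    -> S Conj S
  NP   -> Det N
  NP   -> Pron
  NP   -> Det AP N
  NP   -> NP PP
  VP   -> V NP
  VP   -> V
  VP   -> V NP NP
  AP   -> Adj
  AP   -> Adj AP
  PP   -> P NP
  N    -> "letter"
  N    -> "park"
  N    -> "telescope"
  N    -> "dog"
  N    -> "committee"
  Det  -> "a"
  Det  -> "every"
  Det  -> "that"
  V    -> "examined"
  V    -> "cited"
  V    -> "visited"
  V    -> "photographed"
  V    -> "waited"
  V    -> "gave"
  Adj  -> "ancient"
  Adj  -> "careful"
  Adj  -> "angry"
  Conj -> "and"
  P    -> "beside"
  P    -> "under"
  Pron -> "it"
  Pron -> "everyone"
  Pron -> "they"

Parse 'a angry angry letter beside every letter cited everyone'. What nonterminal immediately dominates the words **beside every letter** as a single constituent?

[S [NP [NP [Det a] [AP [Adj angry] [AP [Adj angry]]] [N letter]] [PP [P beside] [NP [Det every] [N letter]]]] [VP [V cited] [NP [Pron everyone]]]]
The span 'beside every letter' is the PP node built by PP → P NP.

PP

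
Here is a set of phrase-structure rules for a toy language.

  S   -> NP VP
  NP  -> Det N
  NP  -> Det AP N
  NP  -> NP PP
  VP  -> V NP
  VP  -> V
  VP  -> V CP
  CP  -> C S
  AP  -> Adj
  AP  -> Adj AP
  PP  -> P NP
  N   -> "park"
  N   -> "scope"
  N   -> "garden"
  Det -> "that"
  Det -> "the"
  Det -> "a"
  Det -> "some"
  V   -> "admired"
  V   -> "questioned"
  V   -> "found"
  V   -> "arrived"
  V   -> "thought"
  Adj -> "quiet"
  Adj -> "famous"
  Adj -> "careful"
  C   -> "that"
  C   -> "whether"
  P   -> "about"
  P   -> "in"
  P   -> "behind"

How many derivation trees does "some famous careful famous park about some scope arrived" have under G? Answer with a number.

[S [NP [NP [Det some] [AP [Adj famous] [AP [Adj careful] [AP [Adj famous]]]] [N park]] [PP [P about] [NP [Det some] [N scope]]]] [VP [V arrived]]]
No rule offers an alternative attachment or grouping for any span, so this is the only derivation.

1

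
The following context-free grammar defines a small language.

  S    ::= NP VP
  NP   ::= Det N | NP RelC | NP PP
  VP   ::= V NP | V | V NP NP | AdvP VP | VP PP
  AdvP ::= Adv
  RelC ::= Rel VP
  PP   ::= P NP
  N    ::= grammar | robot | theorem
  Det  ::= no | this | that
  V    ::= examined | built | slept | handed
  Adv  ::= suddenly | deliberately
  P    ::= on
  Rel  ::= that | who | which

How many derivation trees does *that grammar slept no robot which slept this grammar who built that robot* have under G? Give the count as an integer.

6

Two of the 6 distinct bracketings:
[S [NP [Det that] [N grammar]] [VP [V slept] [NP [NP [Det no] [N robot]] [RelC [Rel which] [VP [V slept] [NP [NP [Det this] [N grammar]] [RelC [Rel who] [VP [V built] [NP [Det that] [N robot]]]]]]]]]]
[S [NP [Det that] [N grammar]] [VP [V slept] [NP [NP [Det no] [N robot]] [RelC [Rel which] [VP [V slept] [NP [NP [Det this] [N grammar]] [RelC [Rel who] [VP [V built]]]] [NP [Det that] [N robot]]]]]]]
The difference turns on whether VP → V is used at the relevant span, versus an alternative expansion of VP.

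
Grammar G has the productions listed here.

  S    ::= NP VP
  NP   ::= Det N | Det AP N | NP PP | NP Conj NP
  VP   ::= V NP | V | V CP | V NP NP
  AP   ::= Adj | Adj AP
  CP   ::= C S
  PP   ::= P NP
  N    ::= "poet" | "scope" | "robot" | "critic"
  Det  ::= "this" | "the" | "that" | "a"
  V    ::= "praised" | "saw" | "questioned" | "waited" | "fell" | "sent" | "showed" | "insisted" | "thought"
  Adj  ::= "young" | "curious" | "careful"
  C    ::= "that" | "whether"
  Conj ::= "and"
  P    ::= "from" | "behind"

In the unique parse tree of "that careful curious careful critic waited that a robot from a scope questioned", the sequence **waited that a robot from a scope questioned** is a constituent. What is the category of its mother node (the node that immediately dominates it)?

S

[S [NP [Det that] [AP [Adj careful] [AP [Adj curious] [AP [Adj careful]]]] [N critic]] [VP [V waited] [CP [C that] [S [NP [NP [Det a] [N robot]] [PP [P from] [NP [Det a] [N scope]]]] [VP [V questioned]]]]]]
The span 'waited that a robot from a scope questioned' is the VP node built by VP → V CP.
Its mother is the S built by S → NP VP.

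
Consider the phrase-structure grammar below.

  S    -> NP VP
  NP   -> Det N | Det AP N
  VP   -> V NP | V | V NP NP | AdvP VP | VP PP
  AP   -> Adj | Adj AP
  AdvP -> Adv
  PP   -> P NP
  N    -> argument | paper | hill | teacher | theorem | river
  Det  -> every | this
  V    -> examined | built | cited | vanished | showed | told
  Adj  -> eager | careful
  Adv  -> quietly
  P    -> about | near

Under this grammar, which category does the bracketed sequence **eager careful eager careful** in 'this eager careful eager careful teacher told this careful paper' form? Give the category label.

[S [NP [Det this] [AP [Adj eager] [AP [Adj careful] [AP [Adj eager] [AP [Adj careful]]]]] [N teacher]] [VP [V told] [NP [Det this] [AP [Adj careful]] [N paper]]]]
The span 'eager careful eager careful' is the AP node built by AP → Adj AP.

AP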